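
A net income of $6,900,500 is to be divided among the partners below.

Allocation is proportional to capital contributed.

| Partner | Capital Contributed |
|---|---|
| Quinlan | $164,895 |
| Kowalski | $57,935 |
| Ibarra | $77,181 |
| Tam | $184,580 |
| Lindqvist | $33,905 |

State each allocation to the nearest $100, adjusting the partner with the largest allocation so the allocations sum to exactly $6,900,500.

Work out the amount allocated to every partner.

Quinlan: $2,194,500 | Kowalski: $771,000 | Ibarra: $1,027,200 | Tam: $2,456,600 | Lindqvist: $451,200

Capital contributed total: 518,496.
Raw shares: Quinlan 164,895/518,496 × $6,900,500 = 2,194,535.63; Kowalski 57,935/518,496 × $6,900,500 = 771,038.67; Ibarra 77,181/518,496 × $6,900,500 = 1,027,177.63; Tam 184,580/518,496 × $6,900,500 = 2,456,517.10; Lindqvist 33,905/518,496 × $6,900,500 = 451,230.97.
At nearest $100: Quinlan $2,194,500; Kowalski $771,000; Ibarra $1,027,200; Tam $2,456,500; Lindqvist $451,200. Sum = $6,900,400.
Difference $6,900,500 − $6,900,400 = +$100 applied to largest allocation (Tam): Tam becomes $2,456,600.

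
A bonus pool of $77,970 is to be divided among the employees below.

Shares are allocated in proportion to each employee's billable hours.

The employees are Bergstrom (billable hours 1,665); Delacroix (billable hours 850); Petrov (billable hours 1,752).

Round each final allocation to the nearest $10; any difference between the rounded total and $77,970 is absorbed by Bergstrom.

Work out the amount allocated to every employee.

Bergstrom: $30,430 | Delacroix: $15,530 | Petrov: $32,010

Billable hours total: 4,267.
Pro-rata amounts: Bergstrom 1,665/4,267 × $77,970 = 30,424.20; Delacroix 850/4,267 × $77,970 = 15,531.87; Petrov 1,752/4,267 × $77,970 = 32,013.93.
At nearest $10: Bergstrom $30,420; Delacroix $15,530; Petrov $32,010. Sum = $77,960.
Difference $77,970 − $77,960 = +$10 applied to Bergstrom: Bergstrom becomes $30,430.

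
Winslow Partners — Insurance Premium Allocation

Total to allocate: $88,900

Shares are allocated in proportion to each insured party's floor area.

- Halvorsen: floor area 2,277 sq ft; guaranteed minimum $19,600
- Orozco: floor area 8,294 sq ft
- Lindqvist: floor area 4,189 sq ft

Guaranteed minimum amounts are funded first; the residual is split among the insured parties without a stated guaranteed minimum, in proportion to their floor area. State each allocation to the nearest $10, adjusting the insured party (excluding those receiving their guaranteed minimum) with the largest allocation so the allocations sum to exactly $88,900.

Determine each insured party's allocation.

Fund the minimums — Halvorsen $19,600. Residual $69,300.
Residual split over remaining floor area 12,483: Orozco 46,044.56 → $46,040; Lindqvist 23,255.44 → $23,260.

Halvorsen: $19,600 | Orozco: $46,040 | Lindqvist: $23,260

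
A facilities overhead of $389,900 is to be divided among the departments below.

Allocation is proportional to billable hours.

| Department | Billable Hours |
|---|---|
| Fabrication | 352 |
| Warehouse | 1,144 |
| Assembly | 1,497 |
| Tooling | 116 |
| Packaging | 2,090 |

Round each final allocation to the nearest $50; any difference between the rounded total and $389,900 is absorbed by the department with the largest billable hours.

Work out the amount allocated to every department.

Sum of billable hours: 352 + 1,144 + 1,497 + 116 + 2,090 = 5,199.
Raw shares: Fabrication 26,398.31; Warehouse 85,794.50; Assembly 112,267.80; Tooling 8,699.44; Packaging 156,739.95.
Rounded to nearest $50: Fabrication $26,400; Warehouse $85,800; Assembly $112,250; Tooling $8,700; Packaging $156,750. Sum = $389,900.
Rounded total matches; no reconciliation needed.

Fabrication: $26,400 · Warehouse: $85,800 · Assembly: $112,250 · Tooling: $8,700 · Packaging: $156,750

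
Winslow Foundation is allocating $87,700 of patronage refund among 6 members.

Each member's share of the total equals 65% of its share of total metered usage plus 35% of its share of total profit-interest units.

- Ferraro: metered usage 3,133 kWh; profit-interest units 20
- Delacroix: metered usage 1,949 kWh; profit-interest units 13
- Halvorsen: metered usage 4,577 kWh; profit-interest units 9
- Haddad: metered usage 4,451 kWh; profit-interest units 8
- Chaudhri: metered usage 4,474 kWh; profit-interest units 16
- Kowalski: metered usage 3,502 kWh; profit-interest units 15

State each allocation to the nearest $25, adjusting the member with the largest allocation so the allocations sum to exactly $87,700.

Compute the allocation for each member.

Ferraro: $15,675; Delacroix: $9,950; Halvorsen: $15,225; Haddad: $14,525; Chaudhri: $17,600; Kowalski: $14,725

Totals — metered usage 22,086, profit-interest units 81.
Combined weights (65% metered usage + 35% profit-interest units): Ferraro 0.1786; Delacroix 0.1135; Halvorsen 0.1736; Haddad 0.1656; Chaudhri 0.2008; Kowalski 0.1679.
Proportional shares: Ferraro 15,665.43; Delacroix 9,956.82; Halvorsen 15,224.01; Haddad 14,519.84; Chaudhri 17,610.81; Kowalski 14,723.09.
Rounded to nearest $25: Ferraro $15,675; Delacroix $9,950; Halvorsen $15,225; Haddad $14,525; Chaudhri $17,600; Kowalski $14,725. Sum = $87,700.
Sum already equals the total — no adjustment.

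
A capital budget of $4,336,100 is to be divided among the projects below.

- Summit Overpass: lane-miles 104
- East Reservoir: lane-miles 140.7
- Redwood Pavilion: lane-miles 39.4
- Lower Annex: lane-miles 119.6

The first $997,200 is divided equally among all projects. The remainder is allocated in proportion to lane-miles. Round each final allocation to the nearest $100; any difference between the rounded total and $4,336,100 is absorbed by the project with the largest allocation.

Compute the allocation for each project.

Summit Overpass: $1,109,500 · East Reservoir: $1,412,900 · Redwood Pavilion: $575,200 · Lower Annex: $1,238,500

First tranche $997,200 split equally: $249,300 each.
Remainder $3,338,900 by lane-miles (total 403.7): Summit Overpass 860,157.54 → $860,200; East Reservoir 1,163,693.91 → $1,163,700; Redwood Pavilion 325,867.38 → $325,900; Lower Annex 989,181.17 → $989,200.
Rounding difference −$100 on remainder applied to East Reservoir.
Totals: Summit Overpass $249,300 + $860,200 = $1,109,500; East Reservoir $249,300 + $1,163,600 = $1,412,900; Redwood Pavilion $249,300 + $325,900 = $575,200; Lower Annex $249,300 + $989,200 = $1,238,500.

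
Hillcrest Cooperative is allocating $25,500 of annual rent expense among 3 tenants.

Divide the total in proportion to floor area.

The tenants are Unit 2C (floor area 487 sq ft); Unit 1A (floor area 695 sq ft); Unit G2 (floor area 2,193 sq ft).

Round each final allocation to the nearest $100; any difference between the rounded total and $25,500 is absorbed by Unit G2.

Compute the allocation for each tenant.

Floor area total: 3,375.
Pro-rata amounts: Unit 2C 487/3,375 × $25,500 = 3,679.56; Unit 1A 695/3,375 × $25,500 = 5,251.11; Unit G2 2,193/3,375 × $25,500 = 16,569.33.
Rounded to nearest $100: Unit 2C $3,700; Unit 1A $5,300; Unit G2 $16,600. Sum = $25,600.
Difference $25,500 − $25,600 = −$100 applied to Unit G2: Unit G2 becomes $16,500.

Unit 2C: $3,700 | Unit 1A: $5,300 | Unit G2: $16,500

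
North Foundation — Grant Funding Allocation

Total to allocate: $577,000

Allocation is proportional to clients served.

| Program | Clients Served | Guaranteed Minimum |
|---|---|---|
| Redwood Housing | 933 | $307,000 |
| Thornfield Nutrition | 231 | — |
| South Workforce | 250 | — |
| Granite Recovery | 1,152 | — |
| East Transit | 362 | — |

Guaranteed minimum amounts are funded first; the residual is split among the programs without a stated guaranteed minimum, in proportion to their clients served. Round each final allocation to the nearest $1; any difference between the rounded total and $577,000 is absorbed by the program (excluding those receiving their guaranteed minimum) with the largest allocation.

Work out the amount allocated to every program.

Redwood Housing: $307,000 · Thornfield Nutrition: $31,263 · South Workforce: $33,835 · Granite Recovery: $155,910 · East Transit: $48,992

Fund the minimums — Redwood Housing $307,000. Balance $270,000.
Balance split over remaining clients served 1,995: Thornfield Nutrition 31,263.16 → $31,263; South Workforce 33,834.59 → $33,835; Granite Recovery 155,909.77 → $155,910; East Transit 48,992.48 → $48,992.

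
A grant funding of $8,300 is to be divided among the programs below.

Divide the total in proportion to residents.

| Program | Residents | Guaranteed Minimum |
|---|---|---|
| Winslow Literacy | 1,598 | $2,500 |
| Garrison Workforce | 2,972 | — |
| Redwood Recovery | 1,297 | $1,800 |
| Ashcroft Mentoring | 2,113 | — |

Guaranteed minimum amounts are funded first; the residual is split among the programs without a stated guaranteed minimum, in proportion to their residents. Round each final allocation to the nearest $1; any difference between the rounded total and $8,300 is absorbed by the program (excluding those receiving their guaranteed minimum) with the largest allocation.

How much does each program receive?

Winslow Literacy: $2,500 · Garrison Workforce: $2,338 · Redwood Recovery: $1,800 · Ashcroft Mentoring: $1,662

Minimums first: Winslow Literacy $2,500; Redwood Recovery $1,800. Balance $4,000.
Balance split over remaining residents 5,085: Garrison Workforce 2,337.86 → $2,338; Ashcroft Mentoring 1,662.14 → $1,662.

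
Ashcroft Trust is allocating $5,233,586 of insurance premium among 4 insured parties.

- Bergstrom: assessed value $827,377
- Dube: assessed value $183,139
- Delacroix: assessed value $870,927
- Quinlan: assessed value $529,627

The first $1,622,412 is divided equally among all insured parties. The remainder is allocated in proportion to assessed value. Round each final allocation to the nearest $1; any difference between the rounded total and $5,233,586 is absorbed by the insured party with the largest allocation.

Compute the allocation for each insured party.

Bergstrom: $1,644,805 | Dube: $679,899 | Delacroix: $1,710,031 | Quinlan: $1,198,851

First tranche $1,622,412 split equally: $405,603 each.
Remainder $3,611,174 by assessed value (total 2,411,070): Bergstrom 1,239,201.81 → $1,239,202; Dube 274,295.97 → $274,296; Delacroix 1,304,428.71 → $1,304,429; Quinlan 793,247.501 → $793,248.
Rounding difference −$1 on remainder applied to Delacroix.
Totals: Bergstrom $405,603 + $1,239,202 = $1,644,805; Dube $405,603 + $274,296 = $679,899; Delacroix $405,603 + $1,304,428 = $1,710,031; Quinlan $405,603 + $793,248 = $1,198,851.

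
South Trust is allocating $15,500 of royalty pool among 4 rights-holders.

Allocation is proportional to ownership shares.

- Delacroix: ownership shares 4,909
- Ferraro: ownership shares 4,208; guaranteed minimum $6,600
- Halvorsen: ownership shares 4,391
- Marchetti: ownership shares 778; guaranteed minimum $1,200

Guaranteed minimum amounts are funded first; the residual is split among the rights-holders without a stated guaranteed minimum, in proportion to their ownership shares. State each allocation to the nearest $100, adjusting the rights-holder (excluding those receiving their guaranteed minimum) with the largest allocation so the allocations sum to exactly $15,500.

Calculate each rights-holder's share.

Delacroix: $4,100 · Ferraro: $6,600 · Halvorsen: $3,600 · Marchetti: $1,200

Guaranteed amounts: Ferraro $6,600; Marchetti $1,200. Remaining pool $7,700.
Remaining pool split over remaining ownership shares 9,300: Delacroix 4,064.44 → $4,100; Halvorsen 3,635.56 → $3,600.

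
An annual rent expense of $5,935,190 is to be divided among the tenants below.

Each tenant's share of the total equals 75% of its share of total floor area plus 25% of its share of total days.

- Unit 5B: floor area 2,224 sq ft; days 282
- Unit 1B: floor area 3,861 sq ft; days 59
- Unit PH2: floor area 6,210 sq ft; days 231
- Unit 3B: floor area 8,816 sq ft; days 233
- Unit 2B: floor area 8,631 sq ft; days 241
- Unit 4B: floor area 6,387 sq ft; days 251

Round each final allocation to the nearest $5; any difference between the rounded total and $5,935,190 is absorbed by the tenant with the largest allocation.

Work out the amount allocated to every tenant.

Floor area total 36,129; days total 1,297.
Combined weights (75% floor area + 25% days): Unit 5B 0.1005; Unit 1B 0.0915; Unit PH2 0.1734; Unit 3B 0.2279; Unit 2B 0.2256; Unit 4B 0.1810.
Pro-rata amounts: Unit 5B 596,629.66; Unit 1B 543,204.57; Unit PH2 1,029,392.77; Unit 3B 1,352,761.63; Unit 2B 1,339,120.28; Unit 4B 1,074,081.09.
At nearest $5: Unit 5B $596,630; Unit 1B $543,205; Unit PH2 $1,029,395; Unit 3B $1,352,760; Unit 2B $1,339,120; Unit 4B $1,074,080. Sum = $5,935,190.
No rounding difference to absorb.

Unit 5B: $596,630; Unit 1B: $543,205; Unit PH2: $1,029,395; Unit 3B: $1,352,760; Unit 2B: $1,339,120; Unit 4B: $1,074,080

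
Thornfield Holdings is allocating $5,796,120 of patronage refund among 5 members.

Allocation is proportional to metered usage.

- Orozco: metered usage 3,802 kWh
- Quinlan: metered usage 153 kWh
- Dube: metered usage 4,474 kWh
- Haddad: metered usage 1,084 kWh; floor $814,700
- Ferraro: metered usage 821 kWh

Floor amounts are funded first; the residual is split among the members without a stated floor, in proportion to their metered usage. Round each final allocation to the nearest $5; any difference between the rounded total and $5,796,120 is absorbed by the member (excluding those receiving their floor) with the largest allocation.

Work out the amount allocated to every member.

Guaranteed amounts: Haddad $814,700. Residual $4,981,420.
Residual split over remaining metered usage 9,250: Orozco 2,047,498.25 → $2,047,500; Quinlan 82,395.38 → $82,395; Dube 2,409,391.68 → $2,409,390; Ferraro 442,134.68 → $442,135.

Orozco: $2,047,500 · Quinlan: $82,395 · Dube: $2,409,390 · Haddad: $814,700 · Ferraro: $442,135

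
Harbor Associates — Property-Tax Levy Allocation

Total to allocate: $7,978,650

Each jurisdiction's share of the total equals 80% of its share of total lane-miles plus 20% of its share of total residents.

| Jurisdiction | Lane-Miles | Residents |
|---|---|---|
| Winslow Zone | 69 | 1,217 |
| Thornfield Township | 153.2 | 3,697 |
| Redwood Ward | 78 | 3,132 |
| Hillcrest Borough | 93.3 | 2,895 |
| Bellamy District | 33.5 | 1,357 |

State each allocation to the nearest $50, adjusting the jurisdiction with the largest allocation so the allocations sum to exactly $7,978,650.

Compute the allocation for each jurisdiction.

Winslow Zone: $1,189,350 · Thornfield Township: $2,769,800 · Redwood Ward: $1,572,350 · Hillcrest Borough: $1,770,300 · Bellamy District: $676,850

Lane-miles total 427; residents total 12,298.
Blended shares (80% lane-miles + 20% residents): Winslow Zone 0.1491; Thornfield Township 0.3471; Redwood Ward 0.1971; Hillcrest Borough 0.2219; Bellamy District 0.0848.
Proportional shares: Winslow Zone 1,189,344.17; Thornfield Township 2,769,783.23; Redwood Ward 1,572,360.08; Hillcrest Borough 1,770,316.93; Bellamy District 676,845.60.
Rounded to nearest $50: Winslow Zone $1,189,350; Thornfield Township $2,769,800; Redwood Ward $1,572,350; Hillcrest Borough $1,770,300; Bellamy District $676,850. Sum = $7,978,650.
No rounding difference to absorb.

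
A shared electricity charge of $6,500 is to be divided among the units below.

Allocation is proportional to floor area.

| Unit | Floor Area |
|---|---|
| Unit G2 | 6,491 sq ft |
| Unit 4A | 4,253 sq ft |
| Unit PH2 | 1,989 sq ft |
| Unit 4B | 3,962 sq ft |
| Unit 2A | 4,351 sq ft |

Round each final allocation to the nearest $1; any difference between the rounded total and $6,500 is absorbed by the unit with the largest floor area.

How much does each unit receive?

Combined floor area = 21,046.
Proportional shares: Unit G2 6,491/21,046 × $6,500 = 2,004.73; Unit 4A 4,253/21,046 × $6,500 = 1,313.53; Unit PH2 1,989/21,046 × $6,500 = 614.30; Unit 4B 3,962/21,046 × $6,500 = 1,223.65; Unit 2A 4,351/21,046 × $6,500 = 1,343.79.
After rounding ($1): Unit G2 $2,005; Unit 4A $1,314; Unit PH2 $614; Unit 4B $1,224; Unit 2A $1,344. Sum = $6,501.
Difference $6,500 − $6,501 = −$1 applied to largest floor area (Unit G2): Unit G2 becomes $2,004.

Unit G2: $2,004; Unit 4A: $1,314; Unit PH2: $614; Unit 4B: $1,224; Unit 2A: $1,344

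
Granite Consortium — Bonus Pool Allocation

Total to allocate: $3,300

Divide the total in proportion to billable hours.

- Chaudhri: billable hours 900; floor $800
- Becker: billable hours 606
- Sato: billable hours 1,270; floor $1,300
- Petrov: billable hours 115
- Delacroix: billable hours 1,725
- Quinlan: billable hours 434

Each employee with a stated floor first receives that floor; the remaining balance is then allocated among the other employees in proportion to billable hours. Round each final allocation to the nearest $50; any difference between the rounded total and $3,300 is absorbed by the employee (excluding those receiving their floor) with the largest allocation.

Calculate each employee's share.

Fund the minimums — Chaudhri $800; Sato $1,300. Remaining pool $1,200.
Remaining pool split over remaining billable hours 2,880: Becker 252.50 → $250; Petrov 47.92 → $50; Delacroix 718.75 → $700; Quinlan 180.83 → $200.

Chaudhri: $800 · Becker: $250 · Sato: $1,300 · Petrov: $50 · Delacroix: $700 · Quinlan: $200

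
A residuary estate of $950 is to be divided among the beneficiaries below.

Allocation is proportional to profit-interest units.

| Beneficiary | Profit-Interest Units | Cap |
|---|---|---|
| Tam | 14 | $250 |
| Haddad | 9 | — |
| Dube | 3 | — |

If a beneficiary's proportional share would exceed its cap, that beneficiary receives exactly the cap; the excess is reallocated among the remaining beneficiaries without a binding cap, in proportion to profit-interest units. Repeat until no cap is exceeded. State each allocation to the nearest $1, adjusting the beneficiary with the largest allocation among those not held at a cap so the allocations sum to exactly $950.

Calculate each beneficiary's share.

Tam: $250 · Haddad: $525 · Dube: $175

Combined profit-interest units = 26.
Pro-rata shares before constraints: Tam 511.54; Haddad 328.85; Dube 109.62.
Capped: Tam ($250); remaining pool $700 reallocated over remaining profit-interest units 12.
Shares after redistribution: Haddad 525.00 → $525; Dube 175.00 → $175.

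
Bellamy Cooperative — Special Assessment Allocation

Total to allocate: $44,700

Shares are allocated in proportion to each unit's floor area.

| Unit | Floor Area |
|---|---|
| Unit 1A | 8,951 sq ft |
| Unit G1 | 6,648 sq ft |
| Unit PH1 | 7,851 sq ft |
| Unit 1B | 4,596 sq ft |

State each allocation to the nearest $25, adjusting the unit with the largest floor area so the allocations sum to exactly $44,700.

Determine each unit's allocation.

Floor area total: 28,046.
Raw shares: Unit 1A 8,951/28,046 × $44,700 = 14,266.19; Unit G1 6,648/28,046 × $44,700 = 10,595.65; Unit PH1 7,851/28,046 × $44,700 = 12,513.00; Unit 1B 4,596/28,046 × $44,700 = 7,325.15.
At nearest $25: Unit 1A $14,275; Unit G1 $10,600; Unit PH1 $12,525; Unit 1B $7,325. Sum = $44,725.
Difference $44,700 − $44,725 = −$25 applied to largest floor area (Unit 1A): Unit 1A becomes $14,250.

Unit 1A: $14,250 | Unit G1: $10,600 | Unit PH1: $12,525 | Unit 1B: $7,325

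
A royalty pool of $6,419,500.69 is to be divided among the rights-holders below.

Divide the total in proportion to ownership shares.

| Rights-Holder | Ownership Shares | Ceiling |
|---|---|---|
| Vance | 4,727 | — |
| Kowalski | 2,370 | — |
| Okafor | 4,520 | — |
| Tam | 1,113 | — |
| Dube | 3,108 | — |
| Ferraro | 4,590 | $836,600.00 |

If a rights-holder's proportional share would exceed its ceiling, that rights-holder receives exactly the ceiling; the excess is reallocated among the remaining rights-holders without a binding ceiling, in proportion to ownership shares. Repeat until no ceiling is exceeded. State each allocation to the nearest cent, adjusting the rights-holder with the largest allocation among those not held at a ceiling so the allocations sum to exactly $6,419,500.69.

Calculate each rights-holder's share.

Total ownership shares = 20,428.
Pro-rata shares before constraints: Vance 1,485,460.1411; Kowalski 744,772.6961; Okafor 1,420,410.3739; Tam 349,760.3421; Dube 976,689.2571; Ferraro 1,442,407.8797.
Held at cap: Ferraro ($836,600.00); residual $5,582,900.69 reallocated over remaining ownership shares 15,838.
Remaining shares: Vance 1,666,269.1982 → $1,666,269.20; Kowalski 835,425.8515 → $835,425.85; Okafor 1,593,301.6239 → $1,593,301.62; Tam 392,332.8999 → $392,332.90; Dube 1,095,571.1166 → $1,095,571.12.

Vance: $1,666,269.20 · Kowalski: $835,425.85 · Okafor: $1,593,301.62 · Tam: $392,332.90 · Dube: $1,095,571.12 · Ferraro: $836,600.00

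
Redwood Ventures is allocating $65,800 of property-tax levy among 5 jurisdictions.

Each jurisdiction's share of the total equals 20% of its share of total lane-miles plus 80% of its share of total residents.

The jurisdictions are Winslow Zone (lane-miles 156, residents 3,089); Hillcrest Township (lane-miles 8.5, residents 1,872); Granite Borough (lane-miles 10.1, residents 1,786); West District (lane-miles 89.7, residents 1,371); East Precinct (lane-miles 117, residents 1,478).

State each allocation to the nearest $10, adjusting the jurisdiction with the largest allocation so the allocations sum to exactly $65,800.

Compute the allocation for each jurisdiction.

Totals — lane-miles 381.3, residents 9,596.
Blended shares (20% lane-miles + 80% residents): Winslow Zone 0.3393; Hillcrest Township 0.1605; Granite Borough 0.1542; West District 0.1613; East Precinct 0.1846.
Unrounded shares: Winslow Zone 22,329.18; Hillcrest Township 10,562.44; Granite Borough 10,145.90; West District 10,616.65; East Precinct 12,145.83.
At nearest $10: Winslow Zone $22,330; Hillcrest Township $10,560; Granite Borough $10,150; West District $10,620; East Precinct $12,150. Sum = $65,810.
Difference $65,800 − $65,810 = −$10 applied to largest allocation (Winslow Zone): Winslow Zone becomes $22,320.

Winslow Zone: $22,320 | Hillcrest Township: $10,560 | Granite Borough: $10,150 | West District: $10,620 | East Precinct: $12,150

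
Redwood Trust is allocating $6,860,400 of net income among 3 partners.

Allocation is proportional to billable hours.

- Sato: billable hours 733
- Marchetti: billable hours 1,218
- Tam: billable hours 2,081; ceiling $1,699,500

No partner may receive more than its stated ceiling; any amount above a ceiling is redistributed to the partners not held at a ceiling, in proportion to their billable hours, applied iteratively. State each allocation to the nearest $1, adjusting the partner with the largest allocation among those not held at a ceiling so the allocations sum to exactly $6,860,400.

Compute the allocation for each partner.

Sato: $1,938,975; Marchetti: $3,221,925; Tam: $1,699,500

Combined billable hours = 4,032.
Proportional shares (ignoring caps): Sato 1,247,190.77; Marchetti 2,072,412.50; Tam 3,540,796.73.
Held at cap: Tam ($1,699,500); balance $5,160,900 reallocated over remaining billable hours 1,951.
Redistributed shares: Sato 1,938,974.73 → $1,938,975; Marchetti 3,221,925.27 → $3,221,925.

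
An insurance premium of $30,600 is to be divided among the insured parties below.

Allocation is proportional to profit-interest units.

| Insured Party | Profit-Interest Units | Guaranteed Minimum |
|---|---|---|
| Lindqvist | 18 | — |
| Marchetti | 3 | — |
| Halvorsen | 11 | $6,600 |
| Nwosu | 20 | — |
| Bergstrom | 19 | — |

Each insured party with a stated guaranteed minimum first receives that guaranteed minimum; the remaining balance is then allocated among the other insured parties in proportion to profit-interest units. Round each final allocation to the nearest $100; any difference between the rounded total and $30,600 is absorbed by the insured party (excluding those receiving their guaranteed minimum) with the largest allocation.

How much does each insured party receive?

Lindqvist: $7,200; Marchetti: $1,200; Halvorsen: $6,600; Nwosu: $8,000; Bergstrom: $7,600

Minimums first: Halvorsen $6,600. Residual $24,000.
Residual split over remaining profit-interest units 60: Lindqvist 7,200.00 → $7,200; Marchetti 1,200.00 → $1,200; Nwosu 8,000.00 → $8,000; Bergstrom 7,600.00 → $7,600.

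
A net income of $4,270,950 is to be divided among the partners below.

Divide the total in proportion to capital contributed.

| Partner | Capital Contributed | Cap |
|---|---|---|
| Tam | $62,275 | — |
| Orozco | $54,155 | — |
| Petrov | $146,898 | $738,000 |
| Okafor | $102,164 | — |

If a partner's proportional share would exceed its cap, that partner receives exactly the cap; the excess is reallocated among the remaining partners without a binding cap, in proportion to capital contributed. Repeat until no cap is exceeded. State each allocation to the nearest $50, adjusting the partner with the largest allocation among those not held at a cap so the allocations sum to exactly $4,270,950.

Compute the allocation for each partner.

Tam: $1,006,500; Orozco: $875,250; Petrov: $738,000; Okafor: $1,651,200

Combined capital contributed = 365,492.
Unconstrained shares: Tam 727,713.36; Orozco 632,827.25; Petrov 1,716,573.86; Okafor 1,193,835.53.
Capped: Petrov ($738,000); residual $3,532,950 reallocated over remaining capital contributed 218,594.
Shares after redistribution: Tam 1,006,498.17 → $1,006,500; Orozco 875,261.48 → $875,250; Okafor 1,651,190.35 → $1,651,200.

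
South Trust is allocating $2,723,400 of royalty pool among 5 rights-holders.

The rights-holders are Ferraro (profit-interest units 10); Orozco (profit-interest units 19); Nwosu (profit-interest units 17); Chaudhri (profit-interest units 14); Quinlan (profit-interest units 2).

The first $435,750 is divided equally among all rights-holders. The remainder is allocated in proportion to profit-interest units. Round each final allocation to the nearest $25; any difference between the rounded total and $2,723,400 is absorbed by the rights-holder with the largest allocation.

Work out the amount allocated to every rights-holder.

Equal tier: $435,750 ÷ 5 = $87,150 apiece.
Remainder $2,287,650 by profit-interest units (total 62): Ferraro 368,975.81 → $368,975; Orozco 701,054.03 → $701,050; Nwosu 627,258.87 → $627,250; Chaudhri 516,566.13 → $516,575; Quinlan 73,795.16 → $73,800.
Totals: Ferraro $87,150 + $368,975 = $456,125; Orozco $87,150 + $701,050 = $788,200; Nwosu $87,150 + $627,250 = $714,400; Chaudhri $87,150 + $516,575 = $603,725; Quinlan $87,150 + $73,800 = $160,950.

Ferraro: $456,125 · Orozco: $788,200 · Nwosu: $714,400 · Chaudhri: $603,725 · Quinlan: $160,950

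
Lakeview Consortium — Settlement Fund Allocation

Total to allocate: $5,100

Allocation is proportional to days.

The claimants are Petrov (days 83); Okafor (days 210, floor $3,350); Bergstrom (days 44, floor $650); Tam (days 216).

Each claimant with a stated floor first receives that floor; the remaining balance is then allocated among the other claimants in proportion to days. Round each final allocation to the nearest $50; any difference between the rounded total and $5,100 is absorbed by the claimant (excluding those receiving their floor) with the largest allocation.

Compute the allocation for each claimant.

Petrov: $300; Okafor: $3,350; Bergstrom: $650; Tam: $800

Guaranteed amounts: Okafor $3,350; Bergstrom $650. Balance $1,100.
Balance split over remaining days 299: Petrov 305.35 → $300; Tam 794.65 → $800.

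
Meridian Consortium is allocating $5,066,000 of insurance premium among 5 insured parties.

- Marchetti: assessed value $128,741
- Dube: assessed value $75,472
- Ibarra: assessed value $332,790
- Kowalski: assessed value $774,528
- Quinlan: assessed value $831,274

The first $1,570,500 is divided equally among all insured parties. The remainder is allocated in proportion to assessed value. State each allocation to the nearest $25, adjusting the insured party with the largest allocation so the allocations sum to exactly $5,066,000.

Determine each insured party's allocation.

Equal tier: $1,570,500 ÷ 5 = $314,100 apiece.
Remainder $3,495,500 by assessed value (total 2,142,805): Marchetti 210,011.72 → $210,000; Dube 123,115.44 → $123,125; Ibarra 542,871.35 → $542,875; Kowalski 1,263,466.64 → $1,263,475; Quinlan 1,356,034.85 → $1,356,025.
Totals: Marchetti $314,100 + $210,000 = $524,100; Dube $314,100 + $123,125 = $437,225; Ibarra $314,100 + $542,875 = $856,975; Kowalski $314,100 + $1,263,475 = $1,577,575; Quinlan $314,100 + $1,356,025 = $1,670,125.

Marchetti: $524,100; Dube: $437,225; Ibarra: $856,975; Kowalski: $1,577,575; Quinlan: $1,670,125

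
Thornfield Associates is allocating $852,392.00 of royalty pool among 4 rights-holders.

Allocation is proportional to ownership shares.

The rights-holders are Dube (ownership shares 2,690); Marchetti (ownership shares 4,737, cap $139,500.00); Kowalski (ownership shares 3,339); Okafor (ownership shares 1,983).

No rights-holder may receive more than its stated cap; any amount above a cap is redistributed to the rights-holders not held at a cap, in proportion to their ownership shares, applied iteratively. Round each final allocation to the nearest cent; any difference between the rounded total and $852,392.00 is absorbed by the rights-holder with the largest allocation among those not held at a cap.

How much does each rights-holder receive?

Dube: $239,350.91 | Marchetti: $139,500.00 | Kowalski: $297,097.65 | Okafor: $176,443.44

Total ownership shares = 12,749.
Pro-rata shares before constraints: Dube 179,852.1045; Marchetti 316,713.5386; Kowalski 223,243.9319; Okafor 132,582.42497.
Held at cap: Marchetti ($139,500.00); remaining pool $712,892.00 reallocated over remaining ownership shares 8,012.
Remaining shares: Dube 239,350.9086 → $239,350.91; Kowalski 297,097.6520 → $297,097.65; Okafor 176,443.4393 → $176,443.44.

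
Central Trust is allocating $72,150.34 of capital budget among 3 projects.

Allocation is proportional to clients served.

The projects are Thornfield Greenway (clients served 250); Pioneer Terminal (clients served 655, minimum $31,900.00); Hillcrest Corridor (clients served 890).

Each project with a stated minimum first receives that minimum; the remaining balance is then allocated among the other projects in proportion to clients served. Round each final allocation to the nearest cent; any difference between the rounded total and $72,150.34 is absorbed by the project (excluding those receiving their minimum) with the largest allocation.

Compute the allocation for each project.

Guaranteed amounts: Pioneer Terminal $31,900.00. Residual $40,250.34.
Residual split over remaining clients served 1,140: Thornfield Greenway 8,826.8289 → $8,826.83; Hillcrest Corridor 31,423.5111 → $31,423.51.

Thornfield Greenway: $8,826.83 | Pioneer Terminal: $31,900.00 | Hillcrest Corridor: $31,423.51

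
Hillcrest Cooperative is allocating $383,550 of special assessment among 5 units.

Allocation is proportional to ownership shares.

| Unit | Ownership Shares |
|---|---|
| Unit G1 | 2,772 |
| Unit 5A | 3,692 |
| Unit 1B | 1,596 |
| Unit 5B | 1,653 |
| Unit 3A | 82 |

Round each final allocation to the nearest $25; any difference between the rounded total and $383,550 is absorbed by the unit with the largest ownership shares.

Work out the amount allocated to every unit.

Ownership shares total: 2,772 + 3,692 + 1,596 + 1,653 + 82 = 9,795.
Unrounded shares: Unit G1 108,545.24; Unit 5A 144,570.35; Unit 1B 62,495.74; Unit 5B 64,727.73; Unit 3A 3,210.93.
After rounding ($25): Unit G1 $108,550; Unit 5A $144,575; Unit 1B $62,500; Unit 5B $64,725; Unit 3A $3,200. Sum = $383,550.
Rounded total matches; no reconciliation needed.

Unit G1: $108,550 · Unit 5A: $144,575 · Unit 1B: $62,500 · Unit 5B: $64,725 · Unit 3A: $3,200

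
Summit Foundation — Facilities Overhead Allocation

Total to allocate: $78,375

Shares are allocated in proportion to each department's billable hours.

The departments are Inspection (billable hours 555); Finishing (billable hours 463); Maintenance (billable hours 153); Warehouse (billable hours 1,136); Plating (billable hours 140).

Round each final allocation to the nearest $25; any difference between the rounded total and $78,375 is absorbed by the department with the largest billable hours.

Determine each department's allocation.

Inspection: $17,775 | Finishing: $14,825 | Maintenance: $4,900 | Warehouse: $36,400 | Plating: $4,475

Total billable hours = 555 + 463 + 153 + 1,136 + 140 = 2,447.
Proportional shares: Inspection 17,776.10; Finishing 14,829.43; Maintenance 4,900.44; Warehouse 36,384.96; Plating 4,484.06.
At nearest $25: Inspection $17,775; Finishing $14,825; Maintenance $4,900; Warehouse $36,375; Plating $4,475. Sum = $78,350.
Difference $78,375 − $78,350 = +$25 applied to largest billable hours (Warehouse): Warehouse becomes $36,400.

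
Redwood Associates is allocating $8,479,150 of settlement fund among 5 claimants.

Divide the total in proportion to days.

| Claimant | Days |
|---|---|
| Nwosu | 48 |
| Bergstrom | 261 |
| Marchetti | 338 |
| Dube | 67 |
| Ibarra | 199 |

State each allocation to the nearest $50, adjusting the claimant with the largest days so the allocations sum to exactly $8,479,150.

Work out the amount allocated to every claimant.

Total days = 913.
Unrounded shares: Nwosu 48/913 × $8,479,150 = 445,782.26; Bergstrom 261/913 × $8,479,150 = 2,423,941.02; Marchetti 338/913 × $8,479,150 = 3,139,050.05; Dube 67/913 × $8,479,150 = 622,237.73; Ibarra 199/913 × $8,479,150 = 1,848,138.94.
After rounding ($50): Nwosu $445,800; Bergstrom $2,423,950; Marchetti $3,139,050; Dube $622,250; Ibarra $1,848,150. Sum = $8,479,200.
Difference $8,479,150 − $8,479,200 = −$50 applied to largest days (Marchetti): Marchetti becomes $3,139,000.

Nwosu: $445,800 · Bergstrom: $2,423,950 · Marchetti: $3,139,000 · Dube: $622,250 · Ibarra: $1,848,150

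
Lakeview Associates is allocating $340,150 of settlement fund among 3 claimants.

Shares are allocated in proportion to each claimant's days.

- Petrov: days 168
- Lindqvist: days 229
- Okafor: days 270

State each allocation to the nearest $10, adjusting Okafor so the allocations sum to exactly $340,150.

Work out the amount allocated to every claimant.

Total days = 667.
Pro-rata amounts: Petrov 168/667 × $340,150 = 85,674.96; Lindqvist 229/667 × $340,150 = 116,783.13; Okafor 270/667 × $340,150 = 137,691.90.
At nearest $10: Petrov $85,670; Lindqvist $116,780; Okafor $137,690. Sum = $340,140.
Difference $340,150 − $340,140 = +$10 applied to Okafor: Okafor becomes $137,700.

Petrov: $85,670 · Lindqvist: $116,780 · Okafor: $137,700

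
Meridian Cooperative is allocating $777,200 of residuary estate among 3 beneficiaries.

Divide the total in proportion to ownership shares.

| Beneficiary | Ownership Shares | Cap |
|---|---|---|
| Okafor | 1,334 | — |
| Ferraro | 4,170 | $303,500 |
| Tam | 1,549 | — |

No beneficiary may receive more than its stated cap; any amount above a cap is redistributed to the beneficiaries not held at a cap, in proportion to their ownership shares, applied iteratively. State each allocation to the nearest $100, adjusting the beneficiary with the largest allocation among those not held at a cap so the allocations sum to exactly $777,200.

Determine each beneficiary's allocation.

Ownership shares total: 7,053.
Unconstrained shares: Okafor 146,999.12; Ferraro 459,510.00; Tam 170,690.88.
Held at cap: Ferraro ($303,500); residual $473,700 reallocated over remaining ownership shares 2,883.
Remaining shares: Okafor 219,186.89 → $219,200; Tam 254,513.11 → $254,500.

Okafor: $219,200; Ferraro: $303,500; Tam: $254,500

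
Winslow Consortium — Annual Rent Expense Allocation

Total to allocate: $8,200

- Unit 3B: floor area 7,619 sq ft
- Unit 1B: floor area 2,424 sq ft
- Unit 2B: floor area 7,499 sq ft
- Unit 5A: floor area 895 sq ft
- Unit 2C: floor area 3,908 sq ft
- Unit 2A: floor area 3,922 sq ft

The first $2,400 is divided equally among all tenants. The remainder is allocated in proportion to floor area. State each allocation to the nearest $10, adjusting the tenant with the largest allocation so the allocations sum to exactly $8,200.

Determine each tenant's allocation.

Unit 3B: $2,070; Unit 1B: $940; Unit 2B: $2,060; Unit 5A: $600; Unit 2C: $1,260; Unit 2A: $1,270

First tranche $2,400 split equally: $400 each.
Remainder $5,800 by floor area (total 26,267): Unit 3B 1,682.35 → $1,680; Unit 1B 535.24 → $540; Unit 2B 1,655.85 → $1,660; Unit 5A 197.62 → $200; Unit 2C 862.92 → $860; Unit 2A 866.01 → $870.
Rounding difference −$10 on remainder applied to Unit 3B.
Totals: Unit 3B $400 + $1,670 = $2,070; Unit 1B $400 + $540 = $940; Unit 2B $400 + $1,660 = $2,060; Unit 5A $400 + $200 = $600; Unit 2C $400 + $860 = $1,260; Unit 2A $400 + $870 = $1,270.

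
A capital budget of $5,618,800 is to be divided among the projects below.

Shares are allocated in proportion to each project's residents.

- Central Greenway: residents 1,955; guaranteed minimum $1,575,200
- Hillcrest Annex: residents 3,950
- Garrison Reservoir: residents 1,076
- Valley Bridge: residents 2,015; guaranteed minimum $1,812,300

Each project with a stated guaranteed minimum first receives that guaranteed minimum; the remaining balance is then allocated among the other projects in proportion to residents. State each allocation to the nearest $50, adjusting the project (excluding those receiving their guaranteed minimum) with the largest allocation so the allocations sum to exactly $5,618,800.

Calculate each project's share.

Central Greenway: $1,575,200; Hillcrest Annex: $1,753,600; Garrison Reservoir: $477,700; Valley Bridge: $1,812,300

Minimums first: Central Greenway $1,575,200; Valley Bridge $1,812,300. Remaining pool $2,231,300.
Remaining pool split over remaining residents 5,026: Hillcrest Annex 1,753,608.24 → $1,753,600; Garrison Reservoir 477,691.76 → $477,700.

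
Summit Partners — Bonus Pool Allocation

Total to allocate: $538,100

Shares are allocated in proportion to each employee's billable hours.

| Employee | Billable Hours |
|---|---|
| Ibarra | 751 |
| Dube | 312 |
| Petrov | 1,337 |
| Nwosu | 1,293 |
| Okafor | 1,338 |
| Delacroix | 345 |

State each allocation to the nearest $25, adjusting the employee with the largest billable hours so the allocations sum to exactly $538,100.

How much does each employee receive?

Ibarra: $75,175; Dube: $31,225; Petrov: $133,825; Nwosu: $129,425; Okafor: $133,925; Delacroix: $34,525

Billable hours total: 751 + 312 + 1,337 + 1,293 + 1,338 + 345 = 5,376.
Pro-rata amounts: Ibarra 75,169.85; Dube 31,229.02; Petrov 133,824.35; Nwosu 129,420.26; Okafor 133,924.44; Delacroix 34,532.09.
At nearest $25: Ibarra $75,175; Dube $31,225; Petrov $133,825; Nwosu $129,425; Okafor $133,925; Delacroix $34,525. Sum = $538,100.
No rounding difference to absorb.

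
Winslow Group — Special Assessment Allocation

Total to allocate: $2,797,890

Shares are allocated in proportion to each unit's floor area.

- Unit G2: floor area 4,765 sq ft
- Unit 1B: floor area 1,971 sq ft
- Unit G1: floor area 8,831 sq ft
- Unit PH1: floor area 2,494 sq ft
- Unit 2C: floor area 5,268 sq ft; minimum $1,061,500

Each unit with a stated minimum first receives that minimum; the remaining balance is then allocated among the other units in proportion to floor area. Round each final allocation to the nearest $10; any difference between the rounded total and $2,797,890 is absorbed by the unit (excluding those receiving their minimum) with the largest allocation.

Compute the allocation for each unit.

Unit G2: $458,110; Unit 1B: $189,490; Unit G1: $849,020; Unit PH1: $239,770; Unit 2C: $1,061,500

Guaranteed amounts: Unit 2C $1,061,500. Balance $1,736,390.
Balance split over remaining floor area 18,061: Unit G2 458,108.54 → $458,110; Unit 1B 189,492.54 → $189,490; Unit G1 849,015.01 → $849,020; Unit PH1 239,773.91 → $239,770.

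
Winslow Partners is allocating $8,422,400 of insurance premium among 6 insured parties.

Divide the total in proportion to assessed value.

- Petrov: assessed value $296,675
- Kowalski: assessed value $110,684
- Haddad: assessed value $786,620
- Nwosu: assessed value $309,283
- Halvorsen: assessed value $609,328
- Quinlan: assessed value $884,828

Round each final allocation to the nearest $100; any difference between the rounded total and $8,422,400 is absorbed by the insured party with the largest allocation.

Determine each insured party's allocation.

Petrov: $833,600; Kowalski: $311,000; Haddad: $2,210,300; Nwosu: $869,000; Halvorsen: $1,712,100; Quinlan: $2,486,400

Combined assessed value = 2,997,418.
Pro-rata amounts: Petrov 296,675/2,997,418 × $8,422,400 = 833,622.64; Kowalski 110,684/2,997,418 × $8,422,400 = 311,009.32; Haddad 786,620/2,997,418 × $8,422,400 = 2,210,311.77; Nwosu 309,283/2,997,418 × $8,422,400 = 869,049.68; Halvorsen 609,328/2,997,418 × $8,422,400 = 1,712,141.63; Quinlan 884,828/2,997,418 × $8,422,400 = 2,486,264.96.
After rounding ($100): Petrov $833,600; Kowalski $311,000; Haddad $2,210,300; Nwosu $869,000; Halvorsen $1,712,100; Quinlan $2,486,300. Sum = $8,422,300.
Difference $8,422,400 − $8,422,300 = +$100 applied to largest allocation (Quinlan): Quinlan becomes $2,486,400.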